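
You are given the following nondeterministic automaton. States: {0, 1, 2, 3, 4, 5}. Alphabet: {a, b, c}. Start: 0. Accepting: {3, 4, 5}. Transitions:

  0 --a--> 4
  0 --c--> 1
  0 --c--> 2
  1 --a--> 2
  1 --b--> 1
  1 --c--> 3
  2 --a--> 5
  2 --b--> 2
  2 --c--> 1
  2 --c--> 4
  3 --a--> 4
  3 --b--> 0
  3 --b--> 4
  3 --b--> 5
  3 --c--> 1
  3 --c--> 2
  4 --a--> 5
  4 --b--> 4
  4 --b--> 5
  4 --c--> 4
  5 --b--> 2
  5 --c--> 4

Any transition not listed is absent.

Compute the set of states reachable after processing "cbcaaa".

Start in {0}.
Read 'c': 0→{1, 2}; now {1, 2}.
Read 'b': 1→{1}, 2→{2}; now {1, 2}.
Read 'c': 1→{3}, 2→{1, 4}; now {1, 3, 4}.
Read 'a': 1→{2}, 3→{4}, 4→{5}; now {2, 4, 5}.
Read 'a': 2→{5}, 4→{5}, 5→∅; now {5}.
Read 'a': 5→∅; now ∅.

∅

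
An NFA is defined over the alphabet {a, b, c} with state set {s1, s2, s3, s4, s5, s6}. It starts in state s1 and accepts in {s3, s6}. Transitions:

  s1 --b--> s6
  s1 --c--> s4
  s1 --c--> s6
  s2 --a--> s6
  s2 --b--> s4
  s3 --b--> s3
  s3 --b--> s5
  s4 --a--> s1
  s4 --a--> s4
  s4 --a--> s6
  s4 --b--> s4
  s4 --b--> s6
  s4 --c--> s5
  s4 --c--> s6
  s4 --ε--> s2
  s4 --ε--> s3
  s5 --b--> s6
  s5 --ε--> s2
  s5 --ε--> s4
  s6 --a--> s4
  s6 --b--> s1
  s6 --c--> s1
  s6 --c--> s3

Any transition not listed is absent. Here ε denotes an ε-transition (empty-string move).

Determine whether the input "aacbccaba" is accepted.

No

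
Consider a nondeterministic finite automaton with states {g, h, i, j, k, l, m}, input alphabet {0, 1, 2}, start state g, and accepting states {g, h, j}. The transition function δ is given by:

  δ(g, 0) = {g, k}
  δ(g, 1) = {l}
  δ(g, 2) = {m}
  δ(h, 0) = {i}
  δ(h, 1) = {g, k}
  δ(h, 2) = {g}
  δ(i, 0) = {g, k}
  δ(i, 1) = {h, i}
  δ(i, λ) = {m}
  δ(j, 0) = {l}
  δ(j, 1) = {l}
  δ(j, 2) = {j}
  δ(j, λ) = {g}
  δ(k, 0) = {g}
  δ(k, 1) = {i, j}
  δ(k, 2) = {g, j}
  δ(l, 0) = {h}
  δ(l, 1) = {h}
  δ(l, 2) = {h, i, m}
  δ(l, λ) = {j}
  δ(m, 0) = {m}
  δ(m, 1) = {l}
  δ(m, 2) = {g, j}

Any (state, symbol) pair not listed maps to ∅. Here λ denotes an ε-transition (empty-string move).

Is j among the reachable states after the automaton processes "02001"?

Yes

Start in {g}.
Read '0': g→{g, k}; now {g, k}.
Read '2': g→{m}, k→{g, j}; now {g, j, m}.
Read '0': g→{g, k}, j→{l}, m→{m}; union {g, k, l, m}; ε-closure = {g, j, k, l, m}.
Read '0': g→{g, k}, j→{l}, k→{g}, l→{h}, m→{m}; union {g, h, k, l, m}; ε-closure = {g, h, j, k, l, m}.
Read '1': g→{l}, h→{g, k}, j→{l}, k→{i, j}, l→{h}, m→{l}; union {g, h, i, j, k, l}; ε-closure = {g, h, i, j, k, l, m}.
State j is in {g, h, i, j, k, l, m}.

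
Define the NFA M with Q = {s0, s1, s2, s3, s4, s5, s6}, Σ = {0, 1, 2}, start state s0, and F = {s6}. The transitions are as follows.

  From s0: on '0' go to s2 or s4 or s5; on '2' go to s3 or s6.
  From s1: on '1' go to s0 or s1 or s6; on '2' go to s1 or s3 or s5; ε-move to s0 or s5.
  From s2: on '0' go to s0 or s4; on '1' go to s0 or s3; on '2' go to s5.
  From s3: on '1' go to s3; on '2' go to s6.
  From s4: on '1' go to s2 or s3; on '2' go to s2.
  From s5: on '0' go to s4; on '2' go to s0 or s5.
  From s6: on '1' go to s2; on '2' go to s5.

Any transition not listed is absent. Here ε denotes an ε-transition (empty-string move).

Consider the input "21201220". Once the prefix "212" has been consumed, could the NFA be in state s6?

Yes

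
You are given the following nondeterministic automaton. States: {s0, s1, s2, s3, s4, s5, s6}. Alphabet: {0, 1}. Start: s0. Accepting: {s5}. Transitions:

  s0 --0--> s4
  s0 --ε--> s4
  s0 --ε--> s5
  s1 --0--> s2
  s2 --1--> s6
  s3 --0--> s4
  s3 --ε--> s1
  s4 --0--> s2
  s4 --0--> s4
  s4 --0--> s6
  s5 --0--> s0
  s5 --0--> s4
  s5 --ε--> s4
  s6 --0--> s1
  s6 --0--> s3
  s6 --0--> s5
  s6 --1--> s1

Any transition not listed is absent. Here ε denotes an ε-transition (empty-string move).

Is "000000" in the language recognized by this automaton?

Start: ε-closure({s0}) = {s0, s4, s5}.
Read '0': s0→{s4}, s4→{s2, s4, s6}, s5→{s0, s4}; union {s0, s2, s4, s6}; ε-closure = {s0, s2, s4, s5, s6}.
Read '0': s0→{s4}, s2→∅, s4→{s2, s4, s6}, s5→{s0, s4}, s6→{s1, s3, s5}; now {s0, s1, s2, s3, s4, s5, s6}.
Read '0': s0→{s4}, s1→{s2}, s2→∅, s3→{s4}, s4→{s2, s4, s6}, s5→{s0, s4}, s6→{s1, s3, s5}; now {s0, s1, s2, s3, s4, s5, s6}.
Read '0': s0→{s4}, s1→{s2}, s2→∅, s3→{s4}, s4→{s2, s4, s6}, s5→{s0, s4}, s6→{s1, s3, s5}; now {s0, s1, s2, s3, s4, s5, s6}.
Read '0': s0→{s4}, s1→{s2}, s2→∅, s3→{s4}, s4→{s2, s4, s6}, s5→{s0, s4}, s6→{s1, s3, s5}; now {s0, s1, s2, s3, s4, s5, s6}.
Read '0': s0→{s4}, s1→{s2}, s2→∅, s3→{s4}, s4→{s2, s4, s6}, s5→{s0, s4}, s6→{s1, s3, s5}; now {s0, s1, s2, s3, s4, s5, s6}.
The final set {s0, s1, s2, s3, s4, s5, s6} contains the accepting state s5.

Yes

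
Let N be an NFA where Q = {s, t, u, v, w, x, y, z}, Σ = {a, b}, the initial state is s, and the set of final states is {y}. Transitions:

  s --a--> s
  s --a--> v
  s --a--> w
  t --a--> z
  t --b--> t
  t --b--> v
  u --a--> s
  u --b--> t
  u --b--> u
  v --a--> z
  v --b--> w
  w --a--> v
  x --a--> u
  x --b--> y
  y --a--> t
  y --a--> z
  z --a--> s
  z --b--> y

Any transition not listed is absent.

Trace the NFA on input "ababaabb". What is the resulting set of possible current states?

Start in {s}.
Read 'a': {s} → {s, v, w}.
Read 'b': {s, v, w} → {w}.
Read 'a': {w} → {v}.
Read 'b': {v} → {w}.
Read 'a': {w} → {v}.
Read 'a': {v} → {z}.
Read 'b': {z} → {y}.
Read 'b': {y} → ∅.

∅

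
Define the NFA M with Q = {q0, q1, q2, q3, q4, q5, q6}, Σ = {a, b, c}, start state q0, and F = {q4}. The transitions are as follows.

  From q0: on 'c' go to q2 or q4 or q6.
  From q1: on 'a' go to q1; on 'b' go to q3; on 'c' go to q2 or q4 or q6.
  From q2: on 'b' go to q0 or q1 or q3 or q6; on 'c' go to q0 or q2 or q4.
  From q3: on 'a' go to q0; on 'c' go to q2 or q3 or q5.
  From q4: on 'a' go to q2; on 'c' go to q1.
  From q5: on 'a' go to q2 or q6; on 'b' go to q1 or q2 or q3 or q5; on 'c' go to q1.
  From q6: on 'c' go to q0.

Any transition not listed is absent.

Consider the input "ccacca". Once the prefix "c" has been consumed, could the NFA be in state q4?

Yes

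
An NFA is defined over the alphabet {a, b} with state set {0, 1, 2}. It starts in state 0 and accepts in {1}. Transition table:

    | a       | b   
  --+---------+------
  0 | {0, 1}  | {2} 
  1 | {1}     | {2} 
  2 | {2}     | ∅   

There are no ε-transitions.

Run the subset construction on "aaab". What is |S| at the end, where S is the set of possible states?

Start in {0}.
Read 'a': {0} → {0, 1}.
Read 'a': {0, 1} → {0, 1}.
Read 'a': {0, 1} → {0, 1}.
Read 'b': {0, 1} → {2}.
That set has 1 state.

1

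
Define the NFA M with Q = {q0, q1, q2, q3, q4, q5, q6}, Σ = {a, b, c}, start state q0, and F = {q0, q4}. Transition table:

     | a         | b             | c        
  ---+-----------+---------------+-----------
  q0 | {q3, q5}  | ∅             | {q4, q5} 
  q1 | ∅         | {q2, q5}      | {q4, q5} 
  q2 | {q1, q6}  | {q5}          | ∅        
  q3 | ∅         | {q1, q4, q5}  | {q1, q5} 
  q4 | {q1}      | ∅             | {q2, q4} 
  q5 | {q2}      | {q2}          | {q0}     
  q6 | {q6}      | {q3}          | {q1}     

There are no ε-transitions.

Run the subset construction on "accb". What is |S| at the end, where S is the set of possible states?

Start in {q0}.
Read 'a': {q0} → {q3, q5}.
Read 'c': {q3, q5} → {q0, q1, q5}.
Read 'c': {q0, q1, q5} → {q0, q4, q5}.
Read 'b': {q0, q4, q5} → {q2}.
That set has 1 state.

1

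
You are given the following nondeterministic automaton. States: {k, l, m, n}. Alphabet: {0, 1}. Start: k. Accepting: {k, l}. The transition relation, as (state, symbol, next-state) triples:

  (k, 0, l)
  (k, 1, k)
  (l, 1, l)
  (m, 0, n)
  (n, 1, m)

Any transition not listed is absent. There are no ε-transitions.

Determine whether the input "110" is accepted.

Start in {k}.
Read '1': {k} → {k}.
Read '1': {k} → {k}.
Read '0': {k} → {l}.
The final set {l} contains the accepting state l.

Yes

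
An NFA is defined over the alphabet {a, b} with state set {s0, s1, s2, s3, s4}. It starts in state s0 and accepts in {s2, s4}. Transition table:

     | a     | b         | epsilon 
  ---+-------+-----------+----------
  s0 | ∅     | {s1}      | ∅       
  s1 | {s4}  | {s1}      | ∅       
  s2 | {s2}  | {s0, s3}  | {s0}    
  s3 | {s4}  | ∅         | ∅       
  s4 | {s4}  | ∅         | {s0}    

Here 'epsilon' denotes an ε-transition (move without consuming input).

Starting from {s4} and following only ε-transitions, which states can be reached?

Begin with {s4}.
ε-move s4 → s0; add s0.

{s0, s4}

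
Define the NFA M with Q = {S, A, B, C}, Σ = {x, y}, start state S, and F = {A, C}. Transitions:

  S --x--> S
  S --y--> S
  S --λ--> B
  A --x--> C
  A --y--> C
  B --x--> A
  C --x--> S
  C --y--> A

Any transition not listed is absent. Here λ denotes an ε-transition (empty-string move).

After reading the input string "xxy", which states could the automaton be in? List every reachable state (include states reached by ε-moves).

{S, A, B, C}

Start: ε-closure({S}) = {S, B}.
Read 'x': {S, B} → {S, A, B}.
Read 'x': {S, A, B} → {S, A, B, C}.
Read 'y': {S, A, B, C} → {S, A, B, C}.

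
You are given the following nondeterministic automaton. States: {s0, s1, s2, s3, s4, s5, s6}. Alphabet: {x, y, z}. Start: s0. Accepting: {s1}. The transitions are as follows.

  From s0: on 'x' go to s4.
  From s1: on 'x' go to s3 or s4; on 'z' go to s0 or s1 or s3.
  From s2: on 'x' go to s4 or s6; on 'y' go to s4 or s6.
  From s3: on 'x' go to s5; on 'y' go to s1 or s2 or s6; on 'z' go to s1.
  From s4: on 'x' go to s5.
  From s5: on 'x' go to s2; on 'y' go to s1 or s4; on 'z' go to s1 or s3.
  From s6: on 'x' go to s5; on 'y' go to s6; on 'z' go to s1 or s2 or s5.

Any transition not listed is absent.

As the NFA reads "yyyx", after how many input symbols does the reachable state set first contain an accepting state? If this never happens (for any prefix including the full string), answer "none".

Start in {s0}.
Read 'y': {s0} → ∅.
The set is empty and remains empty for the remaining 3 symbols.
No reachable set along the way intersects F.

none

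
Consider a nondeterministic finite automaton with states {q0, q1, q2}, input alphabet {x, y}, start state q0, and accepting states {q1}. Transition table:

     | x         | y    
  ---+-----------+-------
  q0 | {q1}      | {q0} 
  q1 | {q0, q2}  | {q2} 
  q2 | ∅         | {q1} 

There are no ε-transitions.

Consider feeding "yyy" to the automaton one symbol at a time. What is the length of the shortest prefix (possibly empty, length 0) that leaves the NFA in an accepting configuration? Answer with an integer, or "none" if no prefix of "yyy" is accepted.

none

Start in {q0}.
Read 'y': q0→{q0}; now {q0}.
Read 'y': q0→{q0}; now {q0}.
Read 'y': q0→{q0}; now {q0}.
No reachable set along the way intersects F.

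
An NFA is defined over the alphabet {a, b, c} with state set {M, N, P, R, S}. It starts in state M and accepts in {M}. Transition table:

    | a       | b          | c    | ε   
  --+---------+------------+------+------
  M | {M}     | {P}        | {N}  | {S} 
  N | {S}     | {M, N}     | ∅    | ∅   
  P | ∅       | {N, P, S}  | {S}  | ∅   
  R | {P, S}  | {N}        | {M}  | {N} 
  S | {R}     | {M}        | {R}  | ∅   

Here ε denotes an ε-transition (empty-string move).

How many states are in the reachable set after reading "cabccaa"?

5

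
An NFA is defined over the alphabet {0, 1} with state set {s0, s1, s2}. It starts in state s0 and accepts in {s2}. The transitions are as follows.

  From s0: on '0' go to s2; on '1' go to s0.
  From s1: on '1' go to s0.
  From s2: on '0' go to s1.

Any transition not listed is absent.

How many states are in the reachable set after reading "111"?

1

Start in {s0}.
Read '1': {s0} → {s0}.
Read '1': {s0} → {s0}.
Read '1': {s0} → {s0}.
That set has 1 state.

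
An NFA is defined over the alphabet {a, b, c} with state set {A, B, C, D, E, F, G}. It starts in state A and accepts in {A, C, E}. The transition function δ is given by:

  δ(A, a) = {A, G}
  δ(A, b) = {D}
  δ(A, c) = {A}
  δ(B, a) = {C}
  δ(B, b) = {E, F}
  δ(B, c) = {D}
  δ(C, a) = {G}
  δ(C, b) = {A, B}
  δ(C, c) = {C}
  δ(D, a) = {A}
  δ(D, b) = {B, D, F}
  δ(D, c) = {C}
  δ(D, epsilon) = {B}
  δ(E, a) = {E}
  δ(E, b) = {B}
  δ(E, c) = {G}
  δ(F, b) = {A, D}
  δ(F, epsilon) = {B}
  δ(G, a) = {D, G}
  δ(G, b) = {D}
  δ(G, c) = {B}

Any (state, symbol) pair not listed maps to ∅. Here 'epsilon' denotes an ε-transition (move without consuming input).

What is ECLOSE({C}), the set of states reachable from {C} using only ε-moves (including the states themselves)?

{C}

Begin with {C}.
No ε-moves leave this set, so the closure equals the set itself.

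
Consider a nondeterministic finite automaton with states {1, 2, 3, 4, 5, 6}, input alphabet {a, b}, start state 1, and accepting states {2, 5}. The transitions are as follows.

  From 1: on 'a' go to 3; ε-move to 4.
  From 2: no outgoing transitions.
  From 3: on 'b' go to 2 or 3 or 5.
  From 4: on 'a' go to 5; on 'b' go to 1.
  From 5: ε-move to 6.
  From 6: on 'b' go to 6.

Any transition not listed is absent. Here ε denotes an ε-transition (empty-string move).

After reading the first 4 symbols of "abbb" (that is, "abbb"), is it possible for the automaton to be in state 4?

No

Start: ε-closure({1}) = {1, 4}.
Read 'a': 1→{3}, 4→{5}; union {3, 5}; ε-closure = {3, 5, 6}.
Read 'b': 3→{2, 3, 5}, 5→∅, 6→{6}; now {2, 3, 5, 6}.
Read 'b': 2→∅, 3→{2, 3, 5}, 5→∅, 6→{6}; now {2, 3, 5, 6}.
Read 'b': 2→∅, 3→{2, 3, 5}, 5→∅, 6→{6}; now {2, 3, 5, 6}.
State 4 is not in {2, 3, 5, 6}.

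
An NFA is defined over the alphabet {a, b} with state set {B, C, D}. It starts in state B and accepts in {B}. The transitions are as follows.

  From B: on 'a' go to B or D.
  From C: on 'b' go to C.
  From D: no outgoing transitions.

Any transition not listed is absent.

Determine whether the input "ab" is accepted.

Start in {B}.
Read 'a': {B} → {B, D}.
Read 'b': {B, D} → ∅.
The final set ∅ contains no accepting state.

No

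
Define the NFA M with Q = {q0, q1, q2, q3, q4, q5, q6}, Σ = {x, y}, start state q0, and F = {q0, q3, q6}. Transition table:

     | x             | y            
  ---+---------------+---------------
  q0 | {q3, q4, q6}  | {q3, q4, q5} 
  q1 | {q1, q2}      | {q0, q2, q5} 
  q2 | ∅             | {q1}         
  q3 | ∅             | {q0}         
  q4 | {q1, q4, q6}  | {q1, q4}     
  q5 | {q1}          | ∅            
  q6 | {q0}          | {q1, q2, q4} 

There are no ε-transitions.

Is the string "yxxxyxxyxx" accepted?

Start in {q0}.
Read 'y': {q0} → {q3, q4, q5}.
Read 'x': {q3, q4, q5} → {q1, q4, q6}.
Read 'x': {q1, q4, q6} → {q0, q1, q2, q4, q6}.
Read 'x': {q0, q1, q2, q4, q6} → {q0, q1, q2, q3, q4, q6}.
Read 'y': {q0, q1, q2, q3, q4, q6} → {q0, q1, q2, q3, q4, q5}.
Read 'x': {q0, q1, q2, q3, q4, q5} → {q1, q2, q3, q4, q6}.
Read 'x': {q1, q2, q3, q4, q6} → {q0, q1, q2, q4, q6}.
Read 'y': {q0, q1, q2, q4, q6} → {q0, q1, q2, q3, q4, q5}.
Read 'x': {q0, q1, q2, q3, q4, q5} → {q1, q2, q3, q4, q6}.
Read 'x': {q1, q2, q3, q4, q6} → {q0, q1, q2, q4, q6}.
The final set {q0, q1, q2, q4, q6} contains the accepting states q0, q6.

Yes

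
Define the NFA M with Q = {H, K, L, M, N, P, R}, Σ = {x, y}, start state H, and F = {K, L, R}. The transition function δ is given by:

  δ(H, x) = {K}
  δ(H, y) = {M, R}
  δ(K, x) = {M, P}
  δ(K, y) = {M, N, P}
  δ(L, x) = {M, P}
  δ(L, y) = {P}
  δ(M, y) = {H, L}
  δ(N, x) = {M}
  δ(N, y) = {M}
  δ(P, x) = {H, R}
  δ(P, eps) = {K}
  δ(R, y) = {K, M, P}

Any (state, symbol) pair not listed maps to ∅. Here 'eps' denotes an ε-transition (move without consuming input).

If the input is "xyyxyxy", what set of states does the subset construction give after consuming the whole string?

{H, K, L, M, N, P, R}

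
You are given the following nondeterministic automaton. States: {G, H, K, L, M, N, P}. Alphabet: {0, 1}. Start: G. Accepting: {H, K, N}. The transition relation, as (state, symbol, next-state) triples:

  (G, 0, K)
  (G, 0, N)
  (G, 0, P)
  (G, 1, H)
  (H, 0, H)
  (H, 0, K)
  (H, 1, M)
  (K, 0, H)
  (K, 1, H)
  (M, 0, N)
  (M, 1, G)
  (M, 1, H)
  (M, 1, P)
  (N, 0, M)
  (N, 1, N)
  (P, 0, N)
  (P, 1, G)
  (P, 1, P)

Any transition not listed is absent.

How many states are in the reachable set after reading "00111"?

5

Start in {G}.
Read '0': G→{K, N, P}; now {K, N, P}.
Read '0': K→{H}, N→{M}, P→{N}; now {H, M, N}.
Read '1': H→{M}, M→{G, H, P}, N→{N}; now {G, H, M, N, P}.
Read '1': G→{H}, H→{M}, M→{G, H, P}, N→{N}, P→{G, P}; now {G, H, M, N, P}.
Read '1': G→{H}, H→{M}, M→{G, H, P}, N→{N}, P→{G, P}; now {G, H, M, N, P}.
That set has 5 states.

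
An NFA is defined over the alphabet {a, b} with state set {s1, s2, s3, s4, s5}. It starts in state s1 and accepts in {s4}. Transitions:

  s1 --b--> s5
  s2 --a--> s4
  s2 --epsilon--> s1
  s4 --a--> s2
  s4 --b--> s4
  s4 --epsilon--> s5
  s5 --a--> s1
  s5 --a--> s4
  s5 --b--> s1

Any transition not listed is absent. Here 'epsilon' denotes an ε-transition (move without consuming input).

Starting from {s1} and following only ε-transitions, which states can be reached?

{s1}

Begin with {s1}.
No ε-moves leave this set, so the closure equals the set itself.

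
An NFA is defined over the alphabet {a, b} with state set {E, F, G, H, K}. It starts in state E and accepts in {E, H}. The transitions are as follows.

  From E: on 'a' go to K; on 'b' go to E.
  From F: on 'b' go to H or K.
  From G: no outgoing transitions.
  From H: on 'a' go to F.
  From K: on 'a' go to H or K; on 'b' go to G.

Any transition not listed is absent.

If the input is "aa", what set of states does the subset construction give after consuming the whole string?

Start in {E}.
Read 'a': E→{K}; now {K}.
Read 'a': K→{H, K}; now {H, K}.

{H, K}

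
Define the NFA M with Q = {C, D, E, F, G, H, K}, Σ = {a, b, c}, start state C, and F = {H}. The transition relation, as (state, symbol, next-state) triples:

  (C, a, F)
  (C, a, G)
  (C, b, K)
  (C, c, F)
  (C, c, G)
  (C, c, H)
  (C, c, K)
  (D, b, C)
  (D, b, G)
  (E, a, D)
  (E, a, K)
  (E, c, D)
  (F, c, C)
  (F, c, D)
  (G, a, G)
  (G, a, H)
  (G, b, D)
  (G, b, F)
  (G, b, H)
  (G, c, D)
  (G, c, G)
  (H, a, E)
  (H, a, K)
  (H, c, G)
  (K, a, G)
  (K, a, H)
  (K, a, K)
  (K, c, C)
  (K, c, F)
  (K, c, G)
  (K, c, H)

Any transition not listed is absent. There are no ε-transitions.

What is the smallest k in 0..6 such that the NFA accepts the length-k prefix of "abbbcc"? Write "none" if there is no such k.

Start in {C}.
Read 'a': C→{F, G}; now {F, G}.
Read 'b': F→∅, G→{D, F, H}; now {D, F, H}.
None of the earlier sets intersect F, but {D, F, H} does.

2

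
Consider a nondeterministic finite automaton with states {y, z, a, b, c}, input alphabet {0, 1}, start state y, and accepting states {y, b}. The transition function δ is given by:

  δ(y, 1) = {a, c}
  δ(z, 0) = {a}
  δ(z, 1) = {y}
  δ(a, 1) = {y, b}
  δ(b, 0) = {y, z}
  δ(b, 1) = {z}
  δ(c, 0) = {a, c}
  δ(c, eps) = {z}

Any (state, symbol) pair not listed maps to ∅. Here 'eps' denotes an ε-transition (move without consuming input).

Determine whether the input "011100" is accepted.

Start in {y}.
Read '0': y→∅; now ∅.
The set is empty and remains empty for the remaining 5 symbols.
The final set ∅ contains no accepting state.

No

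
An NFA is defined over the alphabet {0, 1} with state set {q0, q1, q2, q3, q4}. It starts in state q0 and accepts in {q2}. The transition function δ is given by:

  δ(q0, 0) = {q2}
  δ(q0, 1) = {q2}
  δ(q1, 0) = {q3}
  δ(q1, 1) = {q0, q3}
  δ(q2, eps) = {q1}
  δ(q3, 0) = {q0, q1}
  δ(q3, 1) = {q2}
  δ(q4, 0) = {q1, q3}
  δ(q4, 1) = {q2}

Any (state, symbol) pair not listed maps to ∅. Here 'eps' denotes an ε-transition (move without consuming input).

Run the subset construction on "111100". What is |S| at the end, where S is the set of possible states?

Start in {q0}.
Read '1': q0→{q2}; union {q2}; ε-closure = {q1, q2}.
Read '1': q1→{q0, q3}, q2→∅; now {q0, q3}.
Read '1': q0→{q2}, q3→{q2}; union {q2}; ε-closure = {q1, q2}.
Read '1': q1→{q0, q3}, q2→∅; now {q0, q3}.
Read '0': q0→{q2}, q3→{q0, q1}; now {q0, q1, q2}.
Read '0': q0→{q2}, q1→{q3}, q2→∅; union {q2, q3}; ε-closure = {q1, q2, q3}.
That set has 3 states.

3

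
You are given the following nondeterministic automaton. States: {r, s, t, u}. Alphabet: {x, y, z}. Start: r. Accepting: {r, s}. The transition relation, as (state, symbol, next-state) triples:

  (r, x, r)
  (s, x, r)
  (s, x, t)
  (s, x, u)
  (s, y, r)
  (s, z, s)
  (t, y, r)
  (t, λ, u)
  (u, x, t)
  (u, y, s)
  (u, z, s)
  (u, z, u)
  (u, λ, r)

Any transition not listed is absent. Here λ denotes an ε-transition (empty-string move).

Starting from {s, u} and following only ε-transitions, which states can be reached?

{r, s, u}

Begin with {s, u}.
ε-move u → r; add r.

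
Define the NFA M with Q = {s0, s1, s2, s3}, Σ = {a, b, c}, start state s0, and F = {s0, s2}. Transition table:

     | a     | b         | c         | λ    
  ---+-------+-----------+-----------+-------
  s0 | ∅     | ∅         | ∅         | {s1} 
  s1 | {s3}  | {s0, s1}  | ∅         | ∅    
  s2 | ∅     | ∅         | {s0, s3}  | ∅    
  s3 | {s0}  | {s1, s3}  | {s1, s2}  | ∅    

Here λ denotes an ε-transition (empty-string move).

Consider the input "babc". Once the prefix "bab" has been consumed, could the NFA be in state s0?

Start: ε-closure({s0}) = {s0, s1}.
Read 'b': s0→∅, s1→{s0, s1}; now {s0, s1}.
Read 'a': s0→∅, s1→{s3}; now {s3}.
Read 'b': s3→{s1, s3}; now {s1, s3}.
State s0 is not in {s1, s3}.

No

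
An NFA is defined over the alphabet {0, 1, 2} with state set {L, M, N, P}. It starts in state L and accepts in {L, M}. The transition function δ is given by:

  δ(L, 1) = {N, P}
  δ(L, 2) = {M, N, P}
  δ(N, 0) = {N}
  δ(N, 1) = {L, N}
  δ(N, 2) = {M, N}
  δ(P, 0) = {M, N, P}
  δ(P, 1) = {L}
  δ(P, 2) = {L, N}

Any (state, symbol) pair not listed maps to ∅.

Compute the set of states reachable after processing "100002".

Start in {L}.
Read '1': L→{N, P}; now {N, P}.
Read '0': N→{N}, P→{M, N, P}; now {M, N, P}.
Read '0': M→∅, N→{N}, P→{M, N, P}; now {M, N, P}.
Read '0': M→∅, N→{N}, P→{M, N, P}; now {M, N, P}.
Read '0': M→∅, N→{N}, P→{M, N, P}; now {M, N, P}.
Read '2': M→∅, N→{M, N}, P→{L, N}; now {L, M, N}.

{L, M, N}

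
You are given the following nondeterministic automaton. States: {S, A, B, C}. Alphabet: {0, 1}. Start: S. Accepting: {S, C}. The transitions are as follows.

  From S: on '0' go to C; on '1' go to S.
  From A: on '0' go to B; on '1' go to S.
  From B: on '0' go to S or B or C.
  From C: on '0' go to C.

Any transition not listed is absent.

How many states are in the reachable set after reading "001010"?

0

Start in {S}.
Read '0': S→{C}; now {C}.
Read '0': C→{C}; now {C}.
Read '1': C→∅; now ∅.
The set is empty and remains empty for the remaining 3 symbols.
That set has 0 states.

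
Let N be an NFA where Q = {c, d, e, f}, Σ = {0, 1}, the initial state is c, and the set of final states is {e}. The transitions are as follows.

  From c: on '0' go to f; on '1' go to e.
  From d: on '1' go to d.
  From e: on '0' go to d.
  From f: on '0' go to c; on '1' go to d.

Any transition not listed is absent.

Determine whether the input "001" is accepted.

Yes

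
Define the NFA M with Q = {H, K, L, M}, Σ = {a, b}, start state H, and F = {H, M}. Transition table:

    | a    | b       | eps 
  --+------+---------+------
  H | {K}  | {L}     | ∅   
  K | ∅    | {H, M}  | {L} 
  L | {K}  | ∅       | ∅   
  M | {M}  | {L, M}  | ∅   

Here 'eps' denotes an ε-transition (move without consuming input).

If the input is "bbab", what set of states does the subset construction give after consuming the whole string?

Start in {H}.
Read 'b': H→{L}; now {L}.
Read 'b': L→∅; now ∅.
The set is empty and remains empty for the remaining 2 symbols.

∅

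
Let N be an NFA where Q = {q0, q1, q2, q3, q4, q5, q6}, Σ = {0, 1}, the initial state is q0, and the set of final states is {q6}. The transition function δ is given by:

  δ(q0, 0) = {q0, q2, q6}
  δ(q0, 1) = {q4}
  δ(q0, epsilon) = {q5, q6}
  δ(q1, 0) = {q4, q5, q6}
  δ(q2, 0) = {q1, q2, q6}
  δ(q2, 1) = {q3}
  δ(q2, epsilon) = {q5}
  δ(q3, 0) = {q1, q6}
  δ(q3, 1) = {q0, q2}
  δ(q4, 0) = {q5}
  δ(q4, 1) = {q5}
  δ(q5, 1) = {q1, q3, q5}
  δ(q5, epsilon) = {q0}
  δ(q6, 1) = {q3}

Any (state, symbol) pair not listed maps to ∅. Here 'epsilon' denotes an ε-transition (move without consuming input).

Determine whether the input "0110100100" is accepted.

Yes

Start: ε-closure({q0}) = {q0, q5, q6}.
Read '0': q0→{q0, q2, q6}, q5→∅, q6→∅; union {q0, q2, q6}; ε-closure = {q0, q2, q5, q6}.
Read '1': q0→{q4}, q2→{q3}, q5→{q1, q3, q5}, q6→{q3}; union {q1, q3, q4, q5}; ε-closure = {q0, q1, q3, q4, q5, q6}.
Read '1': q0→{q4}, q1→∅, q3→{q0, q2}, q4→{q5}, q5→{q1, q3, q5}, q6→{q3}; union {q0, q1, q2, q3, q4, q5}; ε-closure = {q0, q1, q2, q3, q4, q5, q6}.
Read '0': q0→{q0, q2, q6}, q1→{q4, q5, q6}, q2→{q1, q2, q6}, q3→{q1, q6}, q4→{q5}, q5→∅, q6→∅; now {q0, q1, q2, q4, q5, q6}.
Read '1': q0→{q4}, q1→∅, q2→{q3}, q4→{q5}, q5→{q1, q3, q5}, q6→{q3}; union {q1, q3, q4, q5}; ε-closure = {q0, q1, q3, q4, q5, q6}.
Read '0': q0→{q0, q2, q6}, q1→{q4, q5, q6}, q3→{q1, q6}, q4→{q5}, q5→∅, q6→∅; now {q0, q1, q2, q4, q5, q6}.
Read '0': q0→{q0, q2, q6}, q1→{q4, q5, q6}, q2→{q1, q2, q6}, q4→{q5}, q5→∅, q6→∅; now {q0, q1, q2, q4, q5, q6}.
Read '1': q0→{q4}, q1→∅, q2→{q3}, q4→{q5}, q5→{q1, q3, q5}, q6→{q3}; union {q1, q3, q4, q5}; ε-closure = {q0, q1, q3, q4, q5, q6}.
Read '0': q0→{q0, q2, q6}, q1→{q4, q5, q6}, q3→{q1, q6}, q4→{q5}, q5→∅, q6→∅; now {q0, q1, q2, q4, q5, q6}.
Read '0': q0→{q0, q2, q6}, q1→{q4, q5, q6}, q2→{q1, q2, q6}, q4→{q5}, q5→∅, q6→∅; now {q0, q1, q2, q4, q5, q6}.
The final set {q0, q1, q2, q4, q5, q6} contains the accepting state q6.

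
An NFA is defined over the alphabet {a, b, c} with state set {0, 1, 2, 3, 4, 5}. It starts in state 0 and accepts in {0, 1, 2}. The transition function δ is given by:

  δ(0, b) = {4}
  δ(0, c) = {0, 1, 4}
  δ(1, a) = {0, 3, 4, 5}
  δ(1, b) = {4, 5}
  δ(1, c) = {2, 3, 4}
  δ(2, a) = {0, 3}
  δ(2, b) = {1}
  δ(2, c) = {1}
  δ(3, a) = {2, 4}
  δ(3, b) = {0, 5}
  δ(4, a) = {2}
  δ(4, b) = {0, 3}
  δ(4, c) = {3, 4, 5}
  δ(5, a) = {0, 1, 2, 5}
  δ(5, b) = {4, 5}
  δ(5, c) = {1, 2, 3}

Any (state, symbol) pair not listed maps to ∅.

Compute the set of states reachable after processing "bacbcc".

Start in {0}.
Read 'b': {0} → {4}.
Read 'a': {4} → {2}.
Read 'c': {2} → {1}.
Read 'b': {1} → {4, 5}.
Read 'c': {4, 5} → {1, 2, 3, 4, 5}.
Read 'c': {1, 2, 3, 4, 5} → {1, 2, 3, 4, 5}.

{1, 2, 3, 4, 5}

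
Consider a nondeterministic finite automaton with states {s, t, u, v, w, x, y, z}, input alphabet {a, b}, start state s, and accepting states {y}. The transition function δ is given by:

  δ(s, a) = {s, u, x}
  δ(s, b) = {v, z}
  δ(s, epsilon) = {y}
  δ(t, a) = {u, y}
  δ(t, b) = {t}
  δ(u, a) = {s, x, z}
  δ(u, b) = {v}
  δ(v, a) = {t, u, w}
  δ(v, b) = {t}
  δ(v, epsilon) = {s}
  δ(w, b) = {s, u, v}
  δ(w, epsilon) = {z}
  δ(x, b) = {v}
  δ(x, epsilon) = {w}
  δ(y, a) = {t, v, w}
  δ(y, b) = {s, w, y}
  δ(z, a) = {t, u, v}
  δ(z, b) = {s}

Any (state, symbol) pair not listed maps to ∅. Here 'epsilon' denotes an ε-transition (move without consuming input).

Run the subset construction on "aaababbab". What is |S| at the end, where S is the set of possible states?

Start: ε-closure({s}) = {s, y}.
Read 'a': {s, y} → {s, t, u, v, w, x, y, z}.
Read 'a': {s, t, u, v, w, x, y, z} → {s, t, u, v, w, x, y, z}.
Read 'a': {s, t, u, v, w, x, y, z} → {s, t, u, v, w, x, y, z}.
Read 'b': {s, t, u, v, w, x, y, z} → {s, t, u, v, w, y, z}.
Read 'a': {s, t, u, v, w, y, z} → {s, t, u, v, w, x, y, z}.
Read 'b': {s, t, u, v, w, x, y, z} → {s, t, u, v, w, y, z}.
Read 'b': {s, t, u, v, w, y, z} → {s, t, u, v, w, y, z}.
Read 'a': {s, t, u, v, w, y, z} → {s, t, u, v, w, x, y, z}.
Read 'b': {s, t, u, v, w, x, y, z} → {s, t, u, v, w, y, z}.
That set has 7 states.

7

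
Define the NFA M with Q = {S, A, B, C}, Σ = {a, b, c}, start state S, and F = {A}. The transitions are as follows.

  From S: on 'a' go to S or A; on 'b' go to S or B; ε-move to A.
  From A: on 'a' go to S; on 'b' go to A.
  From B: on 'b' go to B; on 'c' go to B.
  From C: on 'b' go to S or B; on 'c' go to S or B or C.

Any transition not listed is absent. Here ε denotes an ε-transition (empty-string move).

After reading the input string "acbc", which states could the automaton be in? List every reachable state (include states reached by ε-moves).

∅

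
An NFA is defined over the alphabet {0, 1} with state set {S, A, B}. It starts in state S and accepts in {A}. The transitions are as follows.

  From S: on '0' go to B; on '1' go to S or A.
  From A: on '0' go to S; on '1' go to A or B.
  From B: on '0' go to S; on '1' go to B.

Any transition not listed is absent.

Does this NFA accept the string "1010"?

Start in {S}.
Read '1': S→{S, A}; now {S, A}.
Read '0': S→{B}, A→{S}; now {S, B}.
Read '1': S→{S, A}, B→{B}; now {S, A, B}.
Read '0': S→{B}, A→{S}, B→{S}; now {S, B}.
The final set {S, B} contains no accepting state.

No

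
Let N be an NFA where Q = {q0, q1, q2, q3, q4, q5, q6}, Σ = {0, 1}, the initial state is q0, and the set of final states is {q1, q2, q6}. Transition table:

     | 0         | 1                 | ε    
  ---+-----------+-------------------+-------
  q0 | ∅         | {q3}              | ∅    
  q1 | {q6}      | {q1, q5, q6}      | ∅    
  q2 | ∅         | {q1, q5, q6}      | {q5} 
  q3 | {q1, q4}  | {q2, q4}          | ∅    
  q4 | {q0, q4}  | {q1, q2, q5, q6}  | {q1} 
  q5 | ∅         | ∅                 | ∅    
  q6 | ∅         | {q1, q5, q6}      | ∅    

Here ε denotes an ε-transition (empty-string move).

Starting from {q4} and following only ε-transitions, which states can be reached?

Begin with {q4}.
ε-move q4 → q1; add q1.

{q1, q4}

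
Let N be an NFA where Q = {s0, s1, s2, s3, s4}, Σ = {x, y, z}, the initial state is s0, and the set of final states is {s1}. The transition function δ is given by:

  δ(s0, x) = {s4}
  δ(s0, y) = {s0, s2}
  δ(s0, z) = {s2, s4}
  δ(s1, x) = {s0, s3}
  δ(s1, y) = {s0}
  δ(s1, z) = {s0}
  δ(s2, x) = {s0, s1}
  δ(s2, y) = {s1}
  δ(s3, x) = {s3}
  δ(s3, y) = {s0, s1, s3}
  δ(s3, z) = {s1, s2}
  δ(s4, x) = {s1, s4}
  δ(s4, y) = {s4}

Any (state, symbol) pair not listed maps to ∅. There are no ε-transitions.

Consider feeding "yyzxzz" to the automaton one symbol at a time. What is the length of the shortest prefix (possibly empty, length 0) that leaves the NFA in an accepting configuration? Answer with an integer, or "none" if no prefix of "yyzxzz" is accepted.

Start in {s0}.
Read 'y': s0→{s0, s2}; now {s0, s2}.
Read 'y': s0→{s0, s2}, s2→{s1}; now {s0, s1, s2}.
None of the earlier sets intersect F, but {s0, s1, s2} does.

2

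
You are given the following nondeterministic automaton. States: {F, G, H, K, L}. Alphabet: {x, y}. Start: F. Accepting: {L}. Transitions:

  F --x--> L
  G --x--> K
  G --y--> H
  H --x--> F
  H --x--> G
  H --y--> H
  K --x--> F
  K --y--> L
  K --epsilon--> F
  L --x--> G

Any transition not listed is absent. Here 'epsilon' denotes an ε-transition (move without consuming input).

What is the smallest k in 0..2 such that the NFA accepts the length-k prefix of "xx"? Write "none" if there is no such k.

Start in {F}.
Read 'x': F→{L}; now {L}.
None of the earlier sets intersect F, but {L} does.

1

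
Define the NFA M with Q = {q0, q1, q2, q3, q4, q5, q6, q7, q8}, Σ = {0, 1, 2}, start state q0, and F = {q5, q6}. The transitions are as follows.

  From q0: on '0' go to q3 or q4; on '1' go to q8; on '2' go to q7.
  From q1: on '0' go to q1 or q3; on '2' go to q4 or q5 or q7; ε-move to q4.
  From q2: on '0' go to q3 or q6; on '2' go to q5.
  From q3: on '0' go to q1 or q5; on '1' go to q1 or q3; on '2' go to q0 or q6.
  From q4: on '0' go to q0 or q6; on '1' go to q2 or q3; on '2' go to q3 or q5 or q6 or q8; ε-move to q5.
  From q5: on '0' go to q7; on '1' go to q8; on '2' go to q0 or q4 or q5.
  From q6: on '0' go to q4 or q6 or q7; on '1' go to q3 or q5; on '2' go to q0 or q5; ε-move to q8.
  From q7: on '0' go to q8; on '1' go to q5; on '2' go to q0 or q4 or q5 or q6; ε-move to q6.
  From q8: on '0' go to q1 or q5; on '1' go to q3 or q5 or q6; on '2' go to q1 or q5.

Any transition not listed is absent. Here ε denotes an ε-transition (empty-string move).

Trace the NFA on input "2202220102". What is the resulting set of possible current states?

Start in {q0}.
Read '2': {q0} → {q6, q7, q8}.
Read '2': {q6, q7, q8} → {q0, q1, q4, q5, q6, q8}.
Read '0': {q0, q1, q4, q5, q6, q8} → {q0, q1, q3, q4, q5, q6, q7, q8}.
Read '2': {q0, q1, q3, q4, q5, q6, q7, q8} → {q0, q1, q3, q4, q5, q6, q7, q8}.
Read '2': {q0, q1, q3, q4, q5, q6, q7, q8} → {q0, q1, q3, q4, q5, q6, q7, q8}.
Read '2': {q0, q1, q3, q4, q5, q6, q7, q8} → {q0, q1, q3, q4, q5, q6, q7, q8}.
Read '0': {q0, q1, q3, q4, q5, q6, q7, q8} → {q0, q1, q3, q4, q5, q6, q7, q8}.
Read '1': {q0, q1, q3, q4, q5, q6, q7, q8} → {q1, q2, q3, q4, q5, q6, q8}.
Read '0': {q1, q2, q3, q4, q5, q6, q8} → {q0, q1, q3, q4, q5, q6, q7, q8}.
Read '2': {q0, q1, q3, q4, q5, q6, q7, q8} → {q0, q1, q3, q4, q5, q6, q7, q8}.

{q0, q1, q3, q4, q5, q6, q7, q8}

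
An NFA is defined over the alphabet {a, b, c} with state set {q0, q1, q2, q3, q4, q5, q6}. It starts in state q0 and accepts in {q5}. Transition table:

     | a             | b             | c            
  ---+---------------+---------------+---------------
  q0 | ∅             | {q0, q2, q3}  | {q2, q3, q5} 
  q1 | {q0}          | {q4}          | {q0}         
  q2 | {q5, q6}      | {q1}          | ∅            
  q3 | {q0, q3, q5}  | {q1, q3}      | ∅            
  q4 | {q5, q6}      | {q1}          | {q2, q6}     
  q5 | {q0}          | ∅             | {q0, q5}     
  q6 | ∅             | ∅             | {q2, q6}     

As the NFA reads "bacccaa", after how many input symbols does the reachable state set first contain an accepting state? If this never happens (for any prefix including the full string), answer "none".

Start in {q0}.
Read 'b': q0→{q0, q2, q3}; now {q0, q2, q3}.
Read 'a': q0→∅, q2→{q5, q6}, q3→{q0, q3, q5}; now {q0, q3, q5, q6}.
None of the earlier sets intersect F, but {q0, q3, q5, q6} does.

2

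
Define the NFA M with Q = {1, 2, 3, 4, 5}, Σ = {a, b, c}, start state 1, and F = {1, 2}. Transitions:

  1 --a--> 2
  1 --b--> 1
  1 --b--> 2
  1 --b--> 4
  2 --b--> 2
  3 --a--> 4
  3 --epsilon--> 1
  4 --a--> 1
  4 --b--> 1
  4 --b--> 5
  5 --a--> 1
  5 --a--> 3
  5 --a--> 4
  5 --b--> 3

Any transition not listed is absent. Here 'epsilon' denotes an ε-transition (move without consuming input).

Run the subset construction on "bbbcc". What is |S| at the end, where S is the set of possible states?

Start in {1}.
Read 'b': {1} → {1, 2, 4}.
Read 'b': {1, 2, 4} → {1, 2, 4, 5}.
Read 'b': {1, 2, 4, 5} → {1, 2, 3, 4, 5}.
Read 'c': {1, 2, 3, 4, 5} → ∅.
The set is empty and remains empty for the remaining 1 symbol.
That set has 0 states.

0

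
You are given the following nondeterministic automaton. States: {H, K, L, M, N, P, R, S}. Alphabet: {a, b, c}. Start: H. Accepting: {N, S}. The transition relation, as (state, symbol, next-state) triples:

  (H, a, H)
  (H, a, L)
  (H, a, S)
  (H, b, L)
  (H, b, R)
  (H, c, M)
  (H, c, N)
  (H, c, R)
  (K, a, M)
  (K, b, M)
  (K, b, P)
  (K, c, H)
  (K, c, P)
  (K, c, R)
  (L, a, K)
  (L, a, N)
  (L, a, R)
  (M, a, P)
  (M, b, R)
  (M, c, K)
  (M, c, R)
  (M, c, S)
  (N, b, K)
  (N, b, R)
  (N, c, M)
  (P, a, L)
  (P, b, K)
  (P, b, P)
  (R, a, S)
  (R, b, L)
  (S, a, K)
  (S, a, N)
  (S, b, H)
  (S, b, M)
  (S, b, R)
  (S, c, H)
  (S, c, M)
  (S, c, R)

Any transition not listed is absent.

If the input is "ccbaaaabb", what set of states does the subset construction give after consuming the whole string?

{K, L, M, P, R}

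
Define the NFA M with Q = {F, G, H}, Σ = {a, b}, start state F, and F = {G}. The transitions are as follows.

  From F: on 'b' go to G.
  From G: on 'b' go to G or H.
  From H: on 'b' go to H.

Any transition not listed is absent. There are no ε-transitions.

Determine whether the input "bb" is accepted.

Start in {F}.
Read 'b': {F} → {G}.
Read 'b': {G} → {G, H}.
The final set {G, H} contains the accepting state G.

Yes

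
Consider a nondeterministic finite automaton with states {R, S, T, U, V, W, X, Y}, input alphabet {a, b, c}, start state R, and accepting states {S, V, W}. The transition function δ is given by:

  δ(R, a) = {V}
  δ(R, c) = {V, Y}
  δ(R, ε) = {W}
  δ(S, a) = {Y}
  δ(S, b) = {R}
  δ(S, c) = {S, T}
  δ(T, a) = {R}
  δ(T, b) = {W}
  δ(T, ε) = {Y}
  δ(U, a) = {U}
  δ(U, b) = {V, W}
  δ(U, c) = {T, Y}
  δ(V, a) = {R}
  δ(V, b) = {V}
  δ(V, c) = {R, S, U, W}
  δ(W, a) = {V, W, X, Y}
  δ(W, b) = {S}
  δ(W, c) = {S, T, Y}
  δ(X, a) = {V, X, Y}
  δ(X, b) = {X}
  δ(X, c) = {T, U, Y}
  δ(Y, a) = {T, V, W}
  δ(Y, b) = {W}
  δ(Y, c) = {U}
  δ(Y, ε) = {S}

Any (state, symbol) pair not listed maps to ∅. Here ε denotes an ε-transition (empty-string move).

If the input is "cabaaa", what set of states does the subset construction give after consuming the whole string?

{R, S, T, V, W, X, Y}

Start: ε-closure({R}) = {R, W}.
Read 'c': {R, W} → {S, T, V, Y}.
Read 'a': {S, T, V, Y} → {R, S, T, V, W, Y}.
Read 'b': {R, S, T, V, W, Y} → {R, S, V, W}.
Read 'a': {R, S, V, W} → {R, S, V, W, X, Y}.
Read 'a': {R, S, V, W, X, Y} → {R, S, T, V, W, X, Y}.
Read 'a': {R, S, T, V, W, X, Y} → {R, S, T, V, W, X, Y}.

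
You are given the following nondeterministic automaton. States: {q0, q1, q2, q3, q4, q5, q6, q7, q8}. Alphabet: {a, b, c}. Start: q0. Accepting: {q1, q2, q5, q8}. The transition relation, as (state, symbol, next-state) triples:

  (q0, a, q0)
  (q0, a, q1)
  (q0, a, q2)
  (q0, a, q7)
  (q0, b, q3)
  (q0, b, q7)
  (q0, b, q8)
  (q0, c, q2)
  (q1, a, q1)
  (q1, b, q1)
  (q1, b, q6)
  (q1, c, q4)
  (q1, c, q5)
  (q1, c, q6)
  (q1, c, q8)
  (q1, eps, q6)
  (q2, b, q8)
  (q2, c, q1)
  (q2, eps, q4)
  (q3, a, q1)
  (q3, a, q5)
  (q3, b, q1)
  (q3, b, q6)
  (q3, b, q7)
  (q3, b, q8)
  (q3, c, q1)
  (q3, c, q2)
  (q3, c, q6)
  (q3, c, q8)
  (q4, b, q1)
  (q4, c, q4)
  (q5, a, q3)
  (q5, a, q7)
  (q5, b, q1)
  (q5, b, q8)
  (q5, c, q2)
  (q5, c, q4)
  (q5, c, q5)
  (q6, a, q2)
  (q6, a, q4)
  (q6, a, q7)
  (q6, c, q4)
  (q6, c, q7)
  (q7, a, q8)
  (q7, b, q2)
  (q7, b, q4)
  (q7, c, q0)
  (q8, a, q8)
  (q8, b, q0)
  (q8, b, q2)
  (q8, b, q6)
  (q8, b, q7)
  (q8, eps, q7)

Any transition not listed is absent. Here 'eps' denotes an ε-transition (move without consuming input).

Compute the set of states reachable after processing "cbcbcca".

{q0, q1, q2, q3, q4, q6, q7, q8}

Start in {q0}.
Read 'c': q0→{q2}; union {q2}; ε-closure = {q2, q4}.
Read 'b': q2→{q8}, q4→{q1}; union {q1, q8}; ε-closure = {q1, q6, q7, q8}.
Read 'c': q1→{q4, q5, q6, q8}, q6→{q4, q7}, q7→{q0}, q8→∅; now {q0, q4, q5, q6, q7, q8}.
Read 'b': q0→{q3, q7, q8}, q4→{q1}, q5→{q1, q8}, q6→∅, q7→{q2, q4}, q8→{q0, q2, q6, q7}; now {q0, q1, q2, q3, q4, q6, q7, q8}.
Read 'c': q0→{q2}, q1→{q4, q5, q6, q8}, q2→{q1}, q3→{q1, q2, q6, q8}, q4→{q4}, q6→{q4, q7}, q7→{q0}, q8→∅; now {q0, q1, q2, q4, q5, q6, q7, q8}.
Read 'c': q0→{q2}, q1→{q4, q5, q6, q8}, q2→{q1}, q4→{q4}, q5→{q2, q4, q5}, q6→{q4, q7}, q7→{q0}, q8→∅; now {q0, q1, q2, q4, q5, q6, q7, q8}.
Read 'a': q0→{q0, q1, q2, q7}, q1→{q1}, q2→∅, q4→∅, q5→{q3, q7}, q6→{q2, q4, q7}, q7→{q8}, q8→{q8}; union {q0, q1, q2, q3, q4, q7, q8}; ε-closure = {q0, q1, q2, q3, q4, q6, q7, q8}.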